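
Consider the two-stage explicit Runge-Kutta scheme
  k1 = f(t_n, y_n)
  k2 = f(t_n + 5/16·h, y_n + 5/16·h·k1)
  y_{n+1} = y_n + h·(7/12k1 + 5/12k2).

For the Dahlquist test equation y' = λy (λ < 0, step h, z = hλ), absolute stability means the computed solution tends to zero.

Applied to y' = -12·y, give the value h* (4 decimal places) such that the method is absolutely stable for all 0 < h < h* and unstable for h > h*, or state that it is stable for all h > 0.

(-7.6800,0); λ=-12 ⇒ h* = (192/25)/12 = 0.6400.

On y'=λy, z=hλ:
  k1=λy_n ⇒ h·k1=z·y_n;  k2=λ(1+5/16z)y_n ⇒ h·k2=z(1+5/16z)y_n
  y_{n+1}/y_n = 1 + 7/12z + 5/12z(1+5/16z) = 1 + z + 25/192z²
  so R(z) = 1 + z + 25/192z².

Need |R(x)|<1, x<0.
x=-0.38: |R|=0.6388
R=1: x+25/192x²=0 ⇒ x=−192/25=-7.6800; min R=1−1/(4·25/192)=-0.9200>−1
Confirm numerically:
  x=-6.641: |R|=0.10156 <1
  x=-5.237: |R|=0.66588 <1
  x=-4.957: |R|=0.75754 <1
  x=-4.065: |R|=0.91341 <1
  x=-8.243: |R|=1.60427 >1
  x=-8.122: |R|=1.46744 >1
  x=-7.926: |R|=1.25388 >1
Stable set (-7.6800, 0).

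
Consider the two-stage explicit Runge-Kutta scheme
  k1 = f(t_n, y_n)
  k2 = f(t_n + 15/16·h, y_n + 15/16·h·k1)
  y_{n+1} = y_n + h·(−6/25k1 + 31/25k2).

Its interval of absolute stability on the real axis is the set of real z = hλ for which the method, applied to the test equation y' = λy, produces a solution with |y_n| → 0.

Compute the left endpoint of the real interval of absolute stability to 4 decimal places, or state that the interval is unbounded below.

Set f=λy, z=hλ:
  k1=λy_n ⇒ h·k1=z·y_n;  k2=λ(1+15/16z)y_n ⇒ h·k2=z(1+15/16z)y_n
  y_{n+1}/y_n = 1 − 6/25z + 31/25z(1+15/16z) = 1 + z + 93/80z²
  R(z) = 1 + z + 93/80z².

Need |R(x)|<1, x<0.
x=-1.3: |R|=1.6646
R=1: x+93/80x²=0 ⇒ x=−80/93=-0.8602; min R=1−1/(4·93/80)=0.7849>−1
Confirm numerically:
  x=-0.830: |R|=0.97085 <1
  x=-0.824: |R|=0.96531 <1
  x=-0.444: |R|=0.78517 <1
  x=-1.019: |R|=1.18809 >1
  x=-0.916: |R|=1.05940 >1
  x=-0.896: |R|=1.03727 >1
Stable set (-0.8602, 0).

left endpoint -0.8602.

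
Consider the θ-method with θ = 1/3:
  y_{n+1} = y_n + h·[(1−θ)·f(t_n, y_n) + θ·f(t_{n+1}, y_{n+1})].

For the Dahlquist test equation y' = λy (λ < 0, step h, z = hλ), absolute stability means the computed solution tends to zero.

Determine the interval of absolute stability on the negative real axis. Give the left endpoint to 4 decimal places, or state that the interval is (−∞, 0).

(-6.0000, 0).

With y'=λy (z=hλ):
  y_{n+1} = y_n + z·[2/3·y_n + 1/3·y_{n+1}] ⇒ (1 − 1/3z)y_{n+1} = (1 + 2/3z)y_n
  Hence R(z) = (1 + 2/3z)/(1 − 1/3z).

Boundary: |R(x)|=1, x<0.
x=-0.79: |R|=0.3747
R=−1: 1+2/3x = −1+1/3x ⇒ -1/3x=2 ⇒ x=2/(-1/3)=-6.0000
Confirm numerically:
  x=-5.860: |R|=0.98420 <1
  x=-4.777: |R|=0.84274 <1
  x=-4.730: |R|=0.83571 <1
  x=-6.258: |R|=1.02787 >1
  x=-6.185: |R|=1.02014 >1
  x=-6.156: |R|=1.01704 >1
So |R|<1 on (-6.0000, 0).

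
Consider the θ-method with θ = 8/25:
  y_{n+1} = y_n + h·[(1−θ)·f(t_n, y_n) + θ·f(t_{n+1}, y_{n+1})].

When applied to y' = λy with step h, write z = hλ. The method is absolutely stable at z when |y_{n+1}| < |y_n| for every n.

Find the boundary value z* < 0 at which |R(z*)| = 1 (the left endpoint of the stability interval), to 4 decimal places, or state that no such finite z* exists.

Set f=λy, z=hλ:
  y_{n+1} = y_n + z·[17/25·y_n + 8/25·y_{n+1}] ⇒ (1 − 8/25z)y_{n+1} = (1 + 17/25z)y_n
  ⇒ R(z) = (1 + 17/25z)/(1 − 8/25z).

Solve |R(x)|<1 on ℝ⁻.
x=-1.15: |R|=0.1594
R=−1: 1+17/25x = −1+8/25x ⇒ -9/25x=2 ⇒ x=2/(-9/25)=-5.5556
Confirm numerically:
  x=-5.056: |R|=0.93130 <1
  x=-4.412: |R|=0.82931 <1
  x=-3.901: |R|=0.73507 <1
  x=-6.126: |R|=1.06937 >1
  x=-5.635: |R|=1.01020 >1
So |R|<1 on (-5.5556, 0).

z* = -5.5556.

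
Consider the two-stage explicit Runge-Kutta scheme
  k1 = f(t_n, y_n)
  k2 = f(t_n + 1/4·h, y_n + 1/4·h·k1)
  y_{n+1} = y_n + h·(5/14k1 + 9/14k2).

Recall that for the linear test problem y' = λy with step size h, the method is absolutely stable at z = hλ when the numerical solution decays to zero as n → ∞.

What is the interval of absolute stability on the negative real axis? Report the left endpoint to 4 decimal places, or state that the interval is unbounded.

Test eqn y'=λy, z=hλ:
  k1=λy_n ⇒ h·k1=z·y_n;  k2=λ(1+1/4z)y_n ⇒ h·k2=z(1+1/4z)y_n
  y_{n+1}/y_n = 1 + 5/14z + 9/14z(1+1/4z) = 1 + z + 9/56z²
  so R(z) = 1 + z + 9/56z².

Need |R(x)|<1, x<0.
x=-0.5: |R|=0.5402
R=1: x+9/56x²=0 ⇒ x=−56/9=-6.2222; min R=1−1/(4·9/56)=-0.5556>−1
Confirm numerically:
  x=-4.817: |R|=0.08787 <1
  x=-4.709: |R|=0.14521 <1
  x=-4.069: |R|=0.40809 <1
  x=-3.273: |R|=0.55134 <1
  x=-6.610: |R|=1.41194 >1
  x=-6.380: |R|=1.16178 >1
  x=-6.309: |R|=1.08799 >1
Stable set (-6.2222, 0).

(-6.2222, 0).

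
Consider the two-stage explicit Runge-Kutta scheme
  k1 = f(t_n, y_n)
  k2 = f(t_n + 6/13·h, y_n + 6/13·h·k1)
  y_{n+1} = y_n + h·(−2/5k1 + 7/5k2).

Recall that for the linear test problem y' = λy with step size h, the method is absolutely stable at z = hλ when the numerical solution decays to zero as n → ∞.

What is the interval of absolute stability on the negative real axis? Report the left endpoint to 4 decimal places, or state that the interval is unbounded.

(-1.5476, 0).

Set f=λy, z=hλ:
  k1=λy_n ⇒ h·k1=z·y_n;  k2=λ(1+6/13z)y_n ⇒ h·k2=z(1+6/13z)y_n
  y_{n+1}/y_n = 1 − 2/5z + 7/5z(1+6/13z) = 1 + z + 42/65z²
  Hence R(z) = 1 + z + 42/65z².

Boundary: |R(x)|=1, x<0.
x=-0.31: |R|=0.7521
R=1: x+42/65x²=0 ⇒ x=−65/42=-1.5476; min R=1−1/(4·42/65)=0.6131>−1
Confirm numerically:
  x=-1.455: |R|=0.91292 <1
  x=-1.125: |R|=0.69279 <1
  x=-1.078: |R|=0.67289 <1
  x=-0.823: |R|=0.61466 <1
  x=-2.060: |R|=1.68202 >1
  x=-1.793: |R|=1.28429 >1
So |R|<1 on (-1.5476, 0).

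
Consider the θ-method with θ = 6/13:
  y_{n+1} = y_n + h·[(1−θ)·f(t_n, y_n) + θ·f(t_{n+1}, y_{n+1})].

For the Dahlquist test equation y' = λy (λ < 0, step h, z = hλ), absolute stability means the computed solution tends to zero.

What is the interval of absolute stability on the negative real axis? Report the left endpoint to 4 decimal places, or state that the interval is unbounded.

Set f=λy, z=hλ:
  y_{n+1} = y_n + z·[7/13·y_n + 6/13·y_{n+1}] ⇒ (1 − 6/13z)y_{n+1} = (1 + 7/13z)y_n
  Hence R(z) = (1 + 7/13z)/(1 − 6/13z).

Boundary: |R(x)|=1, x<0.
x=-0.79: |R|=0.4211
R=−1: 1+7/13x = −1+6/13x ⇒ -1/13x=2 ⇒ x=2/(-1/13)=-26.0000
Confirm numerically:
  x=-21.788: |R|=0.97069 <1
  x=-20.246: |R|=0.95721 <1
  x=-12.473: |R|=0.84600 <1
  x=-10.979: |R|=0.80956 <1
  x=-26.520: |R|=1.00302 >1
  x=-26.515: |R|=1.00299 >1
  x=-26.453: |R|=1.00264 >1
Interval (-26.0000, 0).

(-26.0000, 0).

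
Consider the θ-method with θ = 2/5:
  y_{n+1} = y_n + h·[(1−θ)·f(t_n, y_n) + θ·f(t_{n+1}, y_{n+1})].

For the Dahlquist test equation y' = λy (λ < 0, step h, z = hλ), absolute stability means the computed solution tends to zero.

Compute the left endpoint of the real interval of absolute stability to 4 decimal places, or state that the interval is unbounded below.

z* = -10.0000.

Test eqn y'=λy, z=hλ:
  y_{n+1} = y_n + z·[3/5·y_n + 2/5·y_{n+1}] ⇒ (1 − 2/5z)y_{n+1} = (1 + 3/5z)y_n
  R(z) = (1 + 3/5z)/(1 − 2/5z).

Need |R(x)|<1, x<0.
x=-0.46: |R|=0.6115
R=−1: 1+3/5x = −1+2/5x ⇒ -1/5x=2 ⇒ x=2/(-1/5)=-10.0000
Confirm numerically:
  x=-6.313: |R|=0.79082 <1
  x=-5.717: |R|=0.73938 <1
  x=-4.083: |R|=0.55058 <1
  x=-10.531: |R|=1.02037 >1
  x=-10.518: |R|=1.01990 >1
  x=-10.510: |R|=1.01960 >1
So |R|<1 on (-10.0000, 0).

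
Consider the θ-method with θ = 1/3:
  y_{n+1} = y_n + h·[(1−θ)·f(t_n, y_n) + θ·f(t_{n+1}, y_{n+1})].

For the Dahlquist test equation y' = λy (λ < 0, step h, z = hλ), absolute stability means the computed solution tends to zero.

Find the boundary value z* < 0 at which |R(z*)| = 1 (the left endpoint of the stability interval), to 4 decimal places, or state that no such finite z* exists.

z* = -6.0000.

Set f=λy, z=hλ:
  y_{n+1} = y_n + z·[2/3·y_n + 1/3·y_{n+1}] ⇒ (1 − 1/3z)y_{n+1} = (1 + 2/3z)y_n
  so R(z) = (1 + 2/3z)/(1 − 1/3z).

Find x<0 with |R(x)|<1.
x=-0.82: |R|=0.3560
R=−1: 1+2/3x = −1+1/3x ⇒ -1/3x=2 ⇒ x=2/(-1/3)=-6.0000
Confirm numerically:
  x=-5.774: |R|=0.97424 <1
  x=-5.136: |R|=0.89381 <1
  x=-4.353: |R|=0.77601 <1
  x=-2.426: |R|=0.34132 <1
  x=-6.488: |R|=1.05143 >1
  x=-6.229: |R|=1.02481 >1
  x=-6.032: |R|=1.00354 >1
So |R|<1 on (-6.0000, 0).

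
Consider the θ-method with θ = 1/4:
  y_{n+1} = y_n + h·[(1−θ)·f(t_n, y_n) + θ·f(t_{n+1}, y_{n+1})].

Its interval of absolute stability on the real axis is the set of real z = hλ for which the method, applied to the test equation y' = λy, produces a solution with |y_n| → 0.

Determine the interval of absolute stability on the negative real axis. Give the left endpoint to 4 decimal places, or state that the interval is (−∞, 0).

(-4.0000, 0).

Set f=λy, z=hλ:
  y_{n+1} = y_n + z·[3/4·y_n + 1/4·y_{n+1}] ⇒ (1 − 1/4z)y_{n+1} = (1 + 3/4z)y_n
  Hence R(z) = (1 + 3/4z)/(1 − 1/4z).

Solve |R(x)|<1 on ℝ⁻.
x=-1.53: |R|=0.1067
R=−1: 1+3/4x = −1+1/4x ⇒ -1/2x=2 ⇒ x=2/(-1/2)=-4.0000
Confirm numerically:
  x=-3.808: |R|=0.95082 <1
  x=-3.199: |R|=0.77747 <1
  x=-2.765: |R|=0.63489 <1
  x=-2.548: |R|=0.55651 <1
  x=-4.560: |R|=1.13084 >1
  x=-4.215: |R|=1.05234 >1
  x=-4.202: |R|=1.04926 >1
Stable set (-4.0000, 0).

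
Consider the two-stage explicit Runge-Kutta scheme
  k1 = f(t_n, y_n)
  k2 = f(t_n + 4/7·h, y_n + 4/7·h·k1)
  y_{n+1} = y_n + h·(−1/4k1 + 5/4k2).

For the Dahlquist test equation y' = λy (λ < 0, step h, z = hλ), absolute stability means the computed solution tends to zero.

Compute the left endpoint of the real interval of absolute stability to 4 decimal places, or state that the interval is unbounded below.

On y'=λy, z=hλ:
  k1=λy_n ⇒ h·k1=z·y_n;  k2=λ(1+4/7z)y_n ⇒ h·k2=z(1+4/7z)y_n
  y_{n+1}/y_n = 1 − 1/4z + 5/4z(1+4/7z) = 1 + z + 5/7z²
  R(z) = 1 + z + 5/7z².

Solve |R(x)|<1 on ℝ⁻.
x=-1.59: |R|=1.2158
R=1: x+5/7x²=0 ⇒ x=−7/5=-1.4000; min R=1−1/(4·5/7)=0.6500>−1
Confirm numerically:
  x=-1.215: |R|=0.83945 <1
  x=-1.099: |R|=0.76372 <1
  x=-0.854: |R|=0.66694 <1
  x=-0.727: |R|=0.65052 <1
  x=-1.810: |R|=1.53007 >1
  x=-1.647: |R|=1.29058 >1
So |R|<1 on (-1.4000, 0).

left endpoint -1.4000.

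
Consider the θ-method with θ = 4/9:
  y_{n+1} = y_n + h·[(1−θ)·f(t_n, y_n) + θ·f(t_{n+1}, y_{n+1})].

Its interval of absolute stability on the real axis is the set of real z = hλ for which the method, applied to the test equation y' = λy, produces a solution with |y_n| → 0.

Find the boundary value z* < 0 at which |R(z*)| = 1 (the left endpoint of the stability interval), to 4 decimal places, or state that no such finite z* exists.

z* = -18.0000.

Test eqn y'=λy, z=hλ:
  y_{n+1} = y_n + z·[5/9·y_n + 4/9·y_{n+1}] ⇒ (1 − 4/9z)y_{n+1} = (1 + 5/9z)y_n
  R(z) = (1 + 5/9z)/(1 − 4/9z).

Boundary: |R(x)|=1, x<0.
x=-1.06: |R|=0.2795
R=−1: 1+5/9x = −1+4/9x ⇒ -1/9x=2 ⇒ x=2/(-1/9)=-18.0000
Confirm numerically:
  x=-16.137: |R|=0.97467 <1
  x=-15.921: |R|=0.97140 <1
  x=-13.817: |R|=0.93491 <1
  x=-7.839: |R|=0.74822 <1
  x=-18.414: |R|=1.00501 >1
  x=-18.286: |R|=1.00348 >1
  x=-18.036: |R|=1.00044 >1
Stable set (-18.0000, 0).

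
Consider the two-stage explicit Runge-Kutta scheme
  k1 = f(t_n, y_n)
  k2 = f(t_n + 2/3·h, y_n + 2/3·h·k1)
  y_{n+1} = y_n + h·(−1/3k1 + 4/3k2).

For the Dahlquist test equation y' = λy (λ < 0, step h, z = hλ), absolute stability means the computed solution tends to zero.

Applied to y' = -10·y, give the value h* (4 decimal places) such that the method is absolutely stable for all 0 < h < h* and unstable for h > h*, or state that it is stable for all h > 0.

(-1.1250,0); λ=-10 ⇒ h* = (9/8)/10 = 0.1125.

Set f=λy, z=hλ:
  k1=λy_n ⇒ h·k1=z·y_n;  k2=λ(1+2/3z)y_n ⇒ h·k2=z(1+2/3z)y_n
  y_{n+1}/y_n = 1 − 1/3z + 4/3z(1+2/3z) = 1 + z + 8/9z²
  so R(z) = 1 + z + 8/9z².

Boundary: |R(x)|=1, x<0.
x=-1.13: |R|=1.0050
R=1: x+8/9x²=0 ⇒ x=−9/8=-1.1250; min R=1−1/(4·8/9)=0.7188>−1
Confirm numerically:
  x=-0.853: |R|=0.79376 <1
  x=-0.796: |R|=0.76721 <1
  x=-0.784: |R|=0.76236 <1
  x=-1.668: |R|=1.80509 >1
  x=-1.502: |R|=1.50334 >1
  x=-1.354: |R|=1.27561 >1
So |R|<1 on (-1.1250, 0).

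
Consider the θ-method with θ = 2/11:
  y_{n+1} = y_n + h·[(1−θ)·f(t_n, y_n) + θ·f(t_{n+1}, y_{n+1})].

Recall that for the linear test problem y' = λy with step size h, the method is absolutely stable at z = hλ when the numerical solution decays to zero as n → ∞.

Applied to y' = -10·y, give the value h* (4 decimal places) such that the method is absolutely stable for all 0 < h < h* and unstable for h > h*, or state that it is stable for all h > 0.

(-3.1429,0); λ=-10 ⇒ h* = (22/7)/10 = 0.3143.

Set f=λy, z=hλ:
  y_{n+1} = y_n + z·[9/11·y_n + 2/11·y_{n+1}] ⇒ (1 − 2/11z)y_{n+1} = (1 + 9/11z)y_n
  Hence R(z) = (1 + 9/11z)/(1 − 2/11z).

Find x<0 with |R(x)|<1.
x=-1.09: |R|=0.0903
R=−1: 1+9/11x = −1+2/11x ⇒ -7/11x=2 ⇒ x=2/(-7/11)=-3.1429
Confirm numerically:
  x=-2.803: |R|=0.85674 <1
  x=-2.628: |R|=0.77830 <1
  x=-2.439: |R|=0.68970 <1
  x=-2.282: |R|=0.61282 <1
  x=-3.695: |R|=1.21017 >1
  x=-3.265: |R|=1.04877 >1
Stable set (-3.1429, 0).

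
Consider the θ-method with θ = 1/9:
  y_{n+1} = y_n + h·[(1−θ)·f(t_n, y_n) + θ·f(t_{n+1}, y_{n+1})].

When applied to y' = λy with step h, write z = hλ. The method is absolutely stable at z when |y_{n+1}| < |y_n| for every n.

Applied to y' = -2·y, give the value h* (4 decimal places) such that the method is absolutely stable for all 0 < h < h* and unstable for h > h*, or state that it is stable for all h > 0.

Set f=λy, z=hλ:
  y_{n+1} = y_n + z·[8/9·y_n + 1/9·y_{n+1}] ⇒ (1 − 1/9z)y_{n+1} = (1 + 8/9z)y_n
  R(z) = (1 + 8/9z)/(1 − 1/9z).

Solve |R(x)|<1 on ℝ⁻.
x=-1.36: |R|=0.1815
R=−1: 1+8/9x = −1+1/9x ⇒ -7/9x=2 ⇒ x=2/(-7/9)=-2.5714
Confirm numerically:
  x=-2.279: |R|=0.81851 <1
  x=-1.750: |R|=0.46512 <1
  x=-1.265: |R|=0.10911 <1
  x=-3.159: |R|=1.33827 >1
  x=-3.096: |R|=1.30357 >1
  x=-2.632: |R|=1.03645 >1
Stable set (-2.5714, 0).

(-2.5714,0); λ=-2 ⇒ h* = (18/7)/2 = 1.2857.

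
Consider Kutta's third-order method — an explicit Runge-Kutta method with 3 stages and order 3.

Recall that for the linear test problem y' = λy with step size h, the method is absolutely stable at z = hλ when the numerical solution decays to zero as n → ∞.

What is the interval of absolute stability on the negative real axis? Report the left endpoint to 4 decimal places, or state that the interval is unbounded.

z∈(-2.5127,0).

On y'=λy, z=hλ:
  order 3, 3-stage ⇒ R(z)=1+z+z^2/2+z^3/6
  (e.g. R(-1)=0.33333, |R|=0.33333)

Find x<0 with |R(x)|<1.
x=-1: |R|=0.3333
|R(-2.82)|=1.5814 |R(-0.93)|=0.3684 |R(-0.81)|=0.4295
Bisect:
  x_lo=-3.0990 |R|=2.2575  x_hi=-0.1418 |R|=0.8677
  mid=-1.62042 |R|=0.01668 →hi
  mid=-2.35971 |R|=0.76550 →hi
  mid=-2.72936 |R|=1.39334 →lo
  mid=-2.54454 |R|=1.05304 →lo
  mid=-2.45212 |R|=0.90307 →hi
  mid=-2.49833 |R|=0.97645 →hi
  mid=-2.52143 |R|=1.01434 →lo
  mid=-2.50988 |R|=0.99530 →hi
  mid=-2.51566 |R|=1.00479 →lo
  mid=-2.51277 |R|=1.00004 →lo
  ...
  [-2.51277,-2.51259] ⇒ x*=-2.5127
Interval (-2.5127, 0).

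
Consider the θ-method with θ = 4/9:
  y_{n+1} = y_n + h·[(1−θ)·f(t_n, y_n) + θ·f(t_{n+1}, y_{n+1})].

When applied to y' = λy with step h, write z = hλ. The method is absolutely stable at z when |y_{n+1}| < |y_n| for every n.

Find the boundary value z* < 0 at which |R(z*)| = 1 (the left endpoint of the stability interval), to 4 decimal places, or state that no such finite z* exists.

Test eqn y'=λy, z=hλ:
  y_{n+1} = y_n + z·[5/9·y_n + 4/9·y_{n+1}] ⇒ (1 − 4/9z)y_{n+1} = (1 + 5/9z)y_n
  Hence R(z) = (1 + 5/9z)/(1 − 4/9z).

Boundary: |R(x)|=1, x<0.
x=-0.82: |R|=0.3990
R=−1: 1+5/9x = −1+4/9x ⇒ -1/9x=2 ⇒ x=2/(-1/9)=-18.0000
Confirm numerically:
  x=-14.302: |R|=0.94415 <1
  x=-12.605: |R|=0.90921 <1
  x=-9.405: |R|=0.81564 <1
  x=-18.227: |R|=1.00277 >1
  x=-18.184: |R|=1.00225 >1
So |R|<1 on (-18.0000, 0).

z* = -18.0000.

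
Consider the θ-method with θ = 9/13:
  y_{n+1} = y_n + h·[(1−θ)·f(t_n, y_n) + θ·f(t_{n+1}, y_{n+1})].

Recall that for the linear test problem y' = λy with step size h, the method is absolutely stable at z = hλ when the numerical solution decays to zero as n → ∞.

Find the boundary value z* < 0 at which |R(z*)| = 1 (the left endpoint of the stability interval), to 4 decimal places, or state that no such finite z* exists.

With y'=λy (z=hλ):
  y_{n+1} = y_n + z·[4/13·y_n + 9/13·y_{n+1}] ⇒ (1 − 9/13z)y_{n+1} = (1 + 4/13z)y_n
  Hence R(z) = (1 + 4/13z)/(1 − 9/13z).

Need |R(x)|<1, x<0.
x=-0.47: |R|=0.6454
x=-2: |R|=0.1613
x=-10: |R|=0.2621
x=-100: |R|=0.4239
θ=9/13≥1/2 ⇒ |1+4/13x|<|1−9/13x| ∀x<0 ⇒ interval (−∞,0).

(−∞, 0) — no finite endpoint.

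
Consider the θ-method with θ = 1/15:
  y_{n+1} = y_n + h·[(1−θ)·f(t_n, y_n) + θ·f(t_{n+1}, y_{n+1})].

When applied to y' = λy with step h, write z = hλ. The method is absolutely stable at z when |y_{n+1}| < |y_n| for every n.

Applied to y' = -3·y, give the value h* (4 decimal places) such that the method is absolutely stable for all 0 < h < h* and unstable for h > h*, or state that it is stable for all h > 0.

On y'=λy, z=hλ:
  y_{n+1} = y_n + z·[14/15·y_n + 1/15·y_{n+1}] ⇒ (1 − 1/15z)y_{n+1} = (1 + 14/15z)y_n
  R(z) = (1 + 14/15z)/(1 − 1/15z).

Need |R(x)|<1, x<0.
x=-1.39: |R|=0.2721
R=−1: 1+14/15x = −1+1/15x ⇒ -13/15x=2 ⇒ x=2/(-13/15)=-2.3077
Confirm numerically:
  x=-1.854: |R|=0.65005 <1
  x=-1.499: |R|=0.36281 <1
  x=-1.342: |R|=0.23180 <1
  x=-1.139: |R|=0.05862 <1
  x=-2.631: |R|=1.23839 >1
  x=-2.468: |R|=1.11930 >1
  x=-2.370: |R|=1.04663 >1
Stable set (-2.3077, 0).

(-2.3077,0); λ=-3 ⇒ h* = (30/13)/3 = 0.7692.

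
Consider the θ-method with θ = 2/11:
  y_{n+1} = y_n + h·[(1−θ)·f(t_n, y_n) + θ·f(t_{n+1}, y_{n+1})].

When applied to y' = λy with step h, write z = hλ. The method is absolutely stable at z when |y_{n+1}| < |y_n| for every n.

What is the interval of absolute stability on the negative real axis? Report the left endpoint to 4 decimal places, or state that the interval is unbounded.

On y'=λy, z=hλ:
  y_{n+1} = y_n + z·[9/11·y_n + 2/11·y_{n+1}] ⇒ (1 − 2/11z)y_{n+1} = (1 + 9/11z)y_n
  so R(z) = (1 + 9/11z)/(1 − 2/11z).

Find x<0 with |R(x)|<1.
x=-1.06: |R|=0.1113
R=−1: 1+9/11x = −1+2/11x ⇒ -7/11x=2 ⇒ x=2/(-7/11)=-3.1429
Confirm numerically:
  x=-3.099: |R|=0.98215 <1
  x=-3.097: |R|=0.98133 <1
  x=-2.349: |R|=0.64601 <1
  x=-3.392: |R|=1.09807 >1
  x=-3.178: |R|=1.01417 >1
So |R|<1 on (-3.1429, 0).

z∈(-3.1429,0).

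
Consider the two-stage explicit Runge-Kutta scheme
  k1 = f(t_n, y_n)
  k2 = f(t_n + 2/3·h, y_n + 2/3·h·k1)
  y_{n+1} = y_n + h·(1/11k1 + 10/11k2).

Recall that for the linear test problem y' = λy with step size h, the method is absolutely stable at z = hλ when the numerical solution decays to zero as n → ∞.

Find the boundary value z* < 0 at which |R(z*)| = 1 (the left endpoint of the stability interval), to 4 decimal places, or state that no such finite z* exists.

left endpoint -1.6500.

On y'=λy, z=hλ:
  k1=λy_n ⇒ h·k1=z·y_n;  k2=λ(1+2/3z)y_n ⇒ h·k2=z(1+2/3z)y_n
  y_{n+1}/y_n = 1 + 1/11z + 10/11z(1+2/3z) = 1 + z + 20/33z²
  R(z) = 1 + z + 20/33z².

Need |R(x)|<1, x<0.
x=-0.98: |R|=0.6021
R=1: x+20/33x²=0 ⇒ x=−33/20=-1.6500; min R=1−1/(4·20/33)=0.5875>−1
Confirm numerically:
  x=-1.612: |R|=0.96288 <1
  x=-1.026: |R|=0.61199 <1
  x=-0.676: |R|=0.60096 <1
  x=-1.838: |R|=1.20942 >1
  x=-1.811: |R|=1.17671 >1
  x=-1.676: |R|=1.02641 >1
So |R|<1 on (-1.6500, 0).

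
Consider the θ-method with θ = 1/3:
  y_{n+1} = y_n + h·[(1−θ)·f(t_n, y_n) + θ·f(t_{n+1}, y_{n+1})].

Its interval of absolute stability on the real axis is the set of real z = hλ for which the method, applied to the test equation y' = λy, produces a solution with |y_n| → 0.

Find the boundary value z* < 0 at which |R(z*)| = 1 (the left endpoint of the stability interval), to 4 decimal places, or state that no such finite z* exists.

Test eqn y'=λy, z=hλ:
  y_{n+1} = y_n + z·[2/3·y_n + 1/3·y_{n+1}] ⇒ (1 − 1/3z)y_{n+1} = (1 + 2/3z)y_n
  R(z) = (1 + 2/3z)/(1 − 1/3z).

Solve |R(x)|<1 on ℝ⁻.
x=-0.54: |R|=0.5424
R=−1: 1+2/3x = −1+1/3x ⇒ -1/3x=2 ⇒ x=2/(-1/3)=-6.0000
Confirm numerically:
  x=-5.192: |R|=0.90137 <1
  x=-3.059: |R|=0.51461 <1
  x=-2.966: |R|=0.49145 <1
  x=-2.915: |R|=0.47844 <1
  x=-6.497: |R|=1.05233 >1
  x=-6.282: |R|=1.03038 >1
  x=-6.243: |R|=1.02629 >1
Interval (-6.0000, 0).

z* = -6.0000.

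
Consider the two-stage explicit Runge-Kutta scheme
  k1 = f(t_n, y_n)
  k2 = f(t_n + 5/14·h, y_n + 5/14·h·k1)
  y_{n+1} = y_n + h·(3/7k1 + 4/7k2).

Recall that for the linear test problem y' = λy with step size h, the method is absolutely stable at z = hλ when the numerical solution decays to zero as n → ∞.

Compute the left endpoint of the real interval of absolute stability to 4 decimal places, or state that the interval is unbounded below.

left endpoint -4.9000.

Set f=λy, z=hλ:
  k1=λy_n ⇒ h·k1=z·y_n;  k2=λ(1+5/14z)y_n ⇒ h·k2=z(1+5/14z)y_n
  y_{n+1}/y_n = 1 + 3/7z + 4/7z(1+5/14z) = 1 + z + 10/49z²
  R(z) = 1 + z + 10/49z².

Solve |R(x)|<1 on ℝ⁻.
x=-1.66: |R|=0.0976
R=1: x+10/49x²=0 ⇒ x=−49/10=-4.9000; min R=1−1/(4·10/49)=-0.2250>−1
Confirm numerically:
  x=-4.672: |R|=0.78261 <1
  x=-4.311: |R|=0.48180 <1
  x=-3.297: |R|=0.07859 <1
  x=-2.246: |R|=0.21651 <1
  x=-5.444: |R|=1.60440 >1
  x=-5.386: |R|=1.53420 >1
Interval (-4.9000, 0).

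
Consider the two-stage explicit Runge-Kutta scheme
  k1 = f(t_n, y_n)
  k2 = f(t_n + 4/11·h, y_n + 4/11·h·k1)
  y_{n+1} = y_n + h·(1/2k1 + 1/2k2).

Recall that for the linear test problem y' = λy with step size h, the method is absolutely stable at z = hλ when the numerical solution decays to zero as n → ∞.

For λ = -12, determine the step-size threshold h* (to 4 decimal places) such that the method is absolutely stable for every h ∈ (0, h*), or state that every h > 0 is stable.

(-5.5000,0); λ=-12 ⇒ h* = (11/2)/12 = 0.4583.

Test eqn y'=λy, z=hλ:
  k1=λy_n ⇒ h·k1=z·y_n;  k2=λ(1+4/11z)y_n ⇒ h·k2=z(1+4/11z)y_n
  y_{n+1}/y_n = 1 + 1/2z + 1/2z(1+4/11z) = 1 + z + 2/11z²
  so R(z) = 1 + z + 2/11z².

Solve |R(x)|<1 on ℝ⁻.
x=-0.79: |R|=0.3235
R=1: x+2/11x²=0 ⇒ x=−11/2=-5.5000; min R=1−1/(4·2/11)=-0.3750>−1
Confirm numerically:
  x=-3.864: |R|=0.14936 <1
  x=-3.785: |R|=0.18023 <1
  x=-3.565: |R|=0.25423 <1
  x=-5.924: |R|=1.45669 >1
  x=-5.657: |R|=1.16148 >1
  x=-5.576: |R|=1.07705 >1
Interval (-5.5000, 0).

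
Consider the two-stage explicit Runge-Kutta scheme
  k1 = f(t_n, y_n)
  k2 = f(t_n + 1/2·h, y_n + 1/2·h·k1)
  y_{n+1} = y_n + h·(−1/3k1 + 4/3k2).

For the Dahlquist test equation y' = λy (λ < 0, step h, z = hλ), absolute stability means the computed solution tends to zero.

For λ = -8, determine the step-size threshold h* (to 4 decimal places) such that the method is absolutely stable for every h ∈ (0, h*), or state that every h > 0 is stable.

(-1.5000,0); λ=-8 ⇒ h* = (3/2)/8 = 0.1875.

Test eqn y'=λy, z=hλ:
  k1=λy_n ⇒ h·k1=z·y_n;  k2=λ(1+1/2z)y_n ⇒ h·k2=z(1+1/2z)y_n
  y_{n+1}/y_n = 1 − 1/3z + 4/3z(1+1/2z) = 1 + z + 2/3z²
  ⇒ R(z) = 1 + z + 2/3z².

Need |R(x)|<1, x<0.
x=-0.95: |R|=0.6517
R=1: x+2/3x²=0 ⇒ x=−3/2=-1.5000; min R=1−1/(4·2/3)=0.6250>−1
Confirm numerically:
  x=-1.328: |R|=0.84772 <1
  x=-1.210: |R|=0.76607 <1
  x=-0.765: |R|=0.62515 <1
  x=-1.781: |R|=1.33364 >1
  x=-1.556: |R|=1.05809 >1
Interval (-1.5000, 0).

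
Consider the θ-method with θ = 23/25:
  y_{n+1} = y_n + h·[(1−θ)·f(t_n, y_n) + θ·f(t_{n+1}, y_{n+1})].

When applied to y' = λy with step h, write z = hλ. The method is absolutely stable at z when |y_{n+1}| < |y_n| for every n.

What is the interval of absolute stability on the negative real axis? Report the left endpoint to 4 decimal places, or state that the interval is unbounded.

interval (−∞, 0).

Test eqn y'=λy, z=hλ:
  y_{n+1} = y_n + z·[2/25·y_n + 23/25·y_{n+1}] ⇒ (1 − 23/25z)y_{n+1} = (1 + 2/25z)y_n
  R(z) = (1 + 2/25z)/(1 − 23/25z).

Solve |R(x)|<1 on ℝ⁻.
x=-1.38: |R|=0.3920
x=-2: |R|=0.2958
x=-10: |R|=0.0196
x=-100: |R|=0.0753
θ=23/25≥1/2 ⇒ |1+2/25x|<|1−23/25x| ∀x<0 ⇒ stable on all of ℝ⁻.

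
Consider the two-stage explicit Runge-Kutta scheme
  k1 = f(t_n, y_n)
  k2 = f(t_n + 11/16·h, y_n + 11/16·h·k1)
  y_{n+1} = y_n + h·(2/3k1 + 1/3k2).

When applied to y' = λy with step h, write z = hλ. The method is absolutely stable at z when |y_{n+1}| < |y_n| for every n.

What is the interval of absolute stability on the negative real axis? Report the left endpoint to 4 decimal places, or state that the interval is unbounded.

(-4.3636, 0).

On y'=λy, z=hλ:
  k1=λy_n ⇒ h·k1=z·y_n;  k2=λ(1+11/16z)y_n ⇒ h·k2=z(1+11/16z)y_n
  y_{n+1}/y_n = 1 + 2/3z + 1/3z(1+11/16z) = 1 + z + 11/48z²
  R(z) = 1 + z + 11/48z².

Find x<0 with |R(x)|<1.
x=-1.16: |R|=0.1484
R=1: x+11/48x²=0 ⇒ x=−48/11=-4.3636; min R=1−1/(4·11/48)=-0.0909>−1
Confirm numerically:
  x=-3.928: |R|=0.60785 <1
  x=-3.579: |R|=0.35645 <1
  x=-2.922: |R|=0.03464 <1
  x=-2.785: |R|=0.00753 <1
  x=-4.855: |R|=1.54669 >1
  x=-4.558: |R|=1.20302 >1
  x=-4.404: |R|=1.04074 >1
Stable set (-4.3636, 0).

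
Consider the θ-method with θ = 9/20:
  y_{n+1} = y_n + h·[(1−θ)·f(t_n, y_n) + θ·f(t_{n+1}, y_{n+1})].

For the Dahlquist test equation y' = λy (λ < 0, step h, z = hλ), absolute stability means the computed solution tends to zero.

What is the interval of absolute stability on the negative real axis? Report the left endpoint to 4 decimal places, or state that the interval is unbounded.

Test eqn y'=λy, z=hλ:
  y_{n+1} = y_n + z·[11/20·y_n + 9/20·y_{n+1}] ⇒ (1 − 9/20z)y_{n+1} = (1 + 11/20z)y_n
  so R(z) = (1 + 11/20z)/(1 − 9/20z).

Find x<0 with |R(x)|<1.
x=-1.32: |R|=0.1719
R=−1: 1+11/20x = −1+9/20x ⇒ -1/10x=2 ⇒ x=2/(-1/10)=-20.0000
Confirm numerically:
  x=-19.497: |R|=0.99485 <1
  x=-8.555: |R|=0.76401 <1
  x=-8.397: |R|=0.75719 <1
  x=-8.251: |R|=0.75071 <1
  x=-20.553: |R|=1.00540 >1
  x=-20.316: |R|=1.00312 >1
  x=-20.075: |R|=1.00075 >1
Stable set (-20.0000, 0).

z∈(-20.0000,0).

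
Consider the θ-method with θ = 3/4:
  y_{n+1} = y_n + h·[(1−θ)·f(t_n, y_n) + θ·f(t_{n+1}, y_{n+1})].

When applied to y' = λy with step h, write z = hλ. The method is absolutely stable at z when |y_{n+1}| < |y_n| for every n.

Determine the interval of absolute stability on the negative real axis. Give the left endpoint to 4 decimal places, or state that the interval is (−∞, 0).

On y'=λy, z=hλ:
  y_{n+1} = y_n + z·[1/4·y_n + 3/4·y_{n+1}] ⇒ (1 − 3/4z)y_{n+1} = (1 + 1/4z)y_n
  Hence R(z) = (1 + 1/4z)/(1 − 3/4z).

Boundary: |R(x)|=1, x<0.
x=-0.8: |R|=0.5000
x=-2: |R|=0.2000
x=-10: |R|=0.1765
x=-100: |R|=0.3158
θ=3/4≥1/2 ⇒ |1+1/4x|<|1−3/4x| ∀x<0 ⇒ unbounded interval.

(−∞, 0) — no finite endpoint.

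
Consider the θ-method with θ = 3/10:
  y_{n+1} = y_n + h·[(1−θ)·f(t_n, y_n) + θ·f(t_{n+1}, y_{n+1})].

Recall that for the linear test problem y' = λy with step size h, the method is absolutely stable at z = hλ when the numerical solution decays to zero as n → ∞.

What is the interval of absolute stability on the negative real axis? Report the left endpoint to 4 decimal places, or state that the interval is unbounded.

On y'=λy, z=hλ:
  y_{n+1} = y_n + z·[7/10·y_n + 3/10·y_{n+1}] ⇒ (1 − 3/10z)y_{n+1} = (1 + 7/10z)y_n
  so R(z) = (1 + 7/10z)/(1 − 3/10z).

Boundary: |R(x)|=1, x<0.
x=-1.67: |R|=0.1126
R=−1: 1+7/10x = −1+3/10x ⇒ -2/5x=2 ⇒ x=2/(-2/5)=-5.0000
Confirm numerically:
  x=-4.607: |R|=0.93401 <1
  x=-4.263: |R|=0.87064 <1
  x=-3.834: |R|=0.78309 <1
  x=-5.530: |R|=1.07973 >1
  x=-5.174: |R|=1.02727 >1
Stable set (-5.0000, 0).

(-5.0000, 0).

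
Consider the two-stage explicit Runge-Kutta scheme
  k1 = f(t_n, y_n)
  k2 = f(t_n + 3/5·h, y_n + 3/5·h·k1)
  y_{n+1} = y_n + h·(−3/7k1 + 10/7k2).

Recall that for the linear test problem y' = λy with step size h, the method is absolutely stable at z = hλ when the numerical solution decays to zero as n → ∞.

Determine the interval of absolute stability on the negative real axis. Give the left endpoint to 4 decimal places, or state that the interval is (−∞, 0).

Set f=λy, z=hλ:
  k1=λy_n ⇒ h·k1=z·y_n;  k2=λ(1+3/5z)y_n ⇒ h·k2=z(1+3/5z)y_n
  y_{n+1}/y_n = 1 − 3/7z + 10/7z(1+3/5z) = 1 + z + 6/7z²
  R(z) = 1 + z + 6/7z².

Need |R(x)|<1, x<0.
x=-1.46: |R|=1.3671
R=1: x+6/7x²=0 ⇒ x=−7/6=-1.1667; min R=1−1/(4·6/7)=0.7083>−1
Confirm numerically:
  x=-1.141: |R|=0.97490 <1
  x=-1.048: |R|=0.89340 <1
  x=-0.482: |R|=0.71713 <1
  x=-1.711: |R|=1.79830 >1
  x=-1.551: |R|=1.51094 >1
  x=-1.537: |R|=1.48789 >1
Stable set (-1.1667, 0).

z∈(-1.1667,0).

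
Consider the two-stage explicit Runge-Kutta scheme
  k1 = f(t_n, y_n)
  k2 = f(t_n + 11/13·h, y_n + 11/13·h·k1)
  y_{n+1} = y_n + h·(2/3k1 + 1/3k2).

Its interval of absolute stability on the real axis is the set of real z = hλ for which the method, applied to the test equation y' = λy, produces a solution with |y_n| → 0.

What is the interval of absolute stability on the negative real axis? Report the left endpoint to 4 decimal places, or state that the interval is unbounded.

z∈(-3.5455,0).

Test eqn y'=λy, z=hλ:
  k1=λy_n ⇒ h·k1=z·y_n;  k2=λ(1+11/13z)y_n ⇒ h·k2=z(1+11/13z)y_n
  y_{n+1}/y_n = 1 + 2/3z + 1/3z(1+11/13z) = 1 + z + 11/39z²
  Hence R(z) = 1 + z + 11/39z².

Need |R(x)|<1, x<0.
x=-1.45: |R|=0.1430
R=1: x+11/39x²=0 ⇒ x=−39/11=-3.5455; min R=1−1/(4·11/39)=0.1136>−1
Confirm numerically:
  x=-3.134: |R|=0.63630 <1
  x=-2.435: |R|=0.23735 <1
  x=-2.169: |R|=0.15793 <1
  x=-1.567: |R|=0.12557 <1
  x=-3.940: |R|=1.43845 >1
  x=-3.727: |R|=1.19084 >1
Stable set (-3.5455, 0).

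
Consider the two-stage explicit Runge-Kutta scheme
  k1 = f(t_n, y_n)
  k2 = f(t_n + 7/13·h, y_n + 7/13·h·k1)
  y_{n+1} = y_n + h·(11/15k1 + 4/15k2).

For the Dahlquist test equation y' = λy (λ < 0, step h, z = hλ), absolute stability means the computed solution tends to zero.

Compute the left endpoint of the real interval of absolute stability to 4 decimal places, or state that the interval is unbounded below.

Set f=λy, z=hλ:
  k1=λy_n ⇒ h·k1=z·y_n;  k2=λ(1+7/13z)y_n ⇒ h·k2=z(1+7/13z)y_n
  y_{n+1}/y_n = 1 + 11/15z + 4/15z(1+7/13z) = 1 + z + 28/195z²
  R(z) = 1 + z + 28/195z².

Boundary: |R(x)|=1, x<0.
x=-0.92: |R|=0.2015
R=1: x+28/195x²=0 ⇒ x=−195/28=-6.9643; min R=1−1/(4·28/195)=-0.7411>−1
Confirm numerically:
  x=-6.430: |R|=0.50670 <1
  x=-5.870: |R|=0.07766 <1
  x=-5.105: |R|=0.36290 <1
  x=-7.463: |R|=1.53443 >1
  x=-7.182: |R|=1.22452 >1
  x=-7.180: |R|=1.22240 >1
So |R|<1 on (-6.9643, 0).

z* = -6.9643.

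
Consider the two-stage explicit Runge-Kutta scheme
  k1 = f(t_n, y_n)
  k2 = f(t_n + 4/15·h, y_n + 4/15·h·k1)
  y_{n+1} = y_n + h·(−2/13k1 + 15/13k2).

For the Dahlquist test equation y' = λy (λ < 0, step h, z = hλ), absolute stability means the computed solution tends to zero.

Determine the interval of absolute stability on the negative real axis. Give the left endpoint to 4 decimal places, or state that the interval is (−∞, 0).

z∈(-3.2500,0).

With y'=λy (z=hλ):
  k1=λy_n ⇒ h·k1=z·y_n;  k2=λ(1+4/15z)y_n ⇒ h·k2=z(1+4/15z)y_n
  y_{n+1}/y_n = 1 − 2/13z + 15/13z(1+4/15z) = 1 + z + 4/13z²
  ⇒ R(z) = 1 + z + 4/13z².

Find x<0 with |R(x)|<1.
x=-0.4: |R|=0.6492
R=1: x+4/13x²=0 ⇒ x=−13/4=-3.2500; min R=1−1/(4·4/13)=0.1875>−1
Confirm numerically:
  x=-2.386: |R|=0.36569 <1
  x=-1.993: |R|=0.22917 <1
  x=-1.962: |R|=0.22244 <1
  x=-1.471: |R|=0.19480 <1
  x=-3.821: |R|=1.67132 >1
  x=-3.464: |R|=1.22809 >1
Interval (-3.2500, 0).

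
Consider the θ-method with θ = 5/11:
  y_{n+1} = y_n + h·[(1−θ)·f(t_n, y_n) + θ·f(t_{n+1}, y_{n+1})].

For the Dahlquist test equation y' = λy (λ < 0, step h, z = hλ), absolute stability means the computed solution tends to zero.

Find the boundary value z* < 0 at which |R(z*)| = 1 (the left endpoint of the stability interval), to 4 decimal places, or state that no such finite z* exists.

left endpoint -22.0000.

On y'=λy, z=hλ:
  y_{n+1} = y_n + z·[6/11·y_n + 5/11·y_{n+1}] ⇒ (1 − 5/11z)y_{n+1} = (1 + 6/11z)y_n
  ⇒ R(z) = (1 + 6/11z)/(1 − 5/11z).

Find x<0 with |R(x)|<1.
x=-1.35: |R|=0.1634
R=−1: 1+6/11x = −1+5/11x ⇒ -1/11x=2 ⇒ x=2/(-1/11)=-22.0000
Confirm numerically:
  x=-16.527: |R|=0.94155 <1
  x=-15.532: |R|=0.92705 <1
  x=-12.324: |R|=0.86676 <1
  x=-9.548: |R|=0.78801 <1
  x=-22.348: |R|=1.00284 >1
  x=-22.240: |R|=1.00196 >1
  x=-22.158: |R|=1.00130 >1
Stable set (-22.0000, 0).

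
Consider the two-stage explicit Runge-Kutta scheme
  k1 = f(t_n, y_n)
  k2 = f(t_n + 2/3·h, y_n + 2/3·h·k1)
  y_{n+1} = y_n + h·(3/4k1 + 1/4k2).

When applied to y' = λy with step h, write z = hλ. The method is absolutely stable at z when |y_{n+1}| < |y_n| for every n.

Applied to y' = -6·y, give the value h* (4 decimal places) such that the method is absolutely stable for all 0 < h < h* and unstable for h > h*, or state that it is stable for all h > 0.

(-6.0000,0); λ=-6 ⇒ h* = (6)/6 = 1.0000.

On y'=λy, z=hλ:
  k1=λy_n ⇒ h·k1=z·y_n;  k2=λ(1+2/3z)y_n ⇒ h·k2=z(1+2/3z)y_n
  y_{n+1}/y_n = 1 + 3/4z + 1/4z(1+2/3z) = 1 + z + 1/6z²
  ⇒ R(z) = 1 + z + 1/6z².

Solve |R(x)|<1 on ℝ⁻.
x=-0.5: |R|=0.5417
R=1: x+1/6x²=0 ⇒ x=−6=-6.0000; min R=1−1/(4·1/6)=-0.5000>−1
Confirm numerically:
  x=-5.425: |R|=0.48010 <1
  x=-5.014: |R|=0.17603 <1
  x=-4.465: |R|=0.14230 <1
  x=-3.004: |R|=0.50000 <1
  x=-6.233: |R|=1.24205 >1
  x=-6.201: |R|=1.20773 >1
  x=-6.150: |R|=1.15375 >1
So |R|<1 on (-6.0000, 0).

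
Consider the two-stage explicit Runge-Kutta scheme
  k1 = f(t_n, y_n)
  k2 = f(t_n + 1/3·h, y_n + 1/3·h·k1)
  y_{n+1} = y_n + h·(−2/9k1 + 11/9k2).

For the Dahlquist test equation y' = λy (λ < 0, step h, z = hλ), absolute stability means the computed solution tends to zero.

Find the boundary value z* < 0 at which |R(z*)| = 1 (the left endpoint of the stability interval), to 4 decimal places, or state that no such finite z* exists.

With y'=λy (z=hλ):
  k1=λy_n ⇒ h·k1=z·y_n;  k2=λ(1+1/3z)y_n ⇒ h·k2=z(1+1/3z)y_n
  y_{n+1}/y_n = 1 − 2/9z + 11/9z(1+1/3z) = 1 + z + 11/27z²
  ⇒ R(z) = 1 + z + 11/27z².

Find x<0 with |R(x)|<1.
x=-0.68: |R|=0.5084
R=1: x+11/27x²=0 ⇒ x=−27/11=-2.4545; min R=1−1/(4·11/27)=0.3864>−1
Confirm numerically:
  x=-2.154: |R|=0.73625 <1
  x=-2.084: |R|=0.68539 <1
  x=-1.812: |R|=0.52566 <1
  x=-1.283: |R|=0.38763 <1
  x=-2.675: |R|=1.24025 >1
  x=-2.549: |R|=1.09809 >1
Interval (-2.4545, 0).

left endpoint -2.4545.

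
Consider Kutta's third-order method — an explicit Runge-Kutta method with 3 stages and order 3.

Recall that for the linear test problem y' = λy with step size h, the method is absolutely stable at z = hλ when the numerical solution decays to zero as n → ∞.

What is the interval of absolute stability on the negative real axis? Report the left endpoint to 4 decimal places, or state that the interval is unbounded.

On y'=λy, z=hλ:
  order 3, 3-stage ⇒ R(z)=1+z+z^2/2+z^3/6
  (e.g. R(-0.31)=0.73308, |R|=0.73308)

Need |R(x)|<1, x<0.
x=-0.31: |R|=0.7331
|R(-2.49)|=0.9630 |R(-0.76)|=0.4556 |R(-0.73)|=0.4716
Bisect:
  x_lo=-3.3832 |R|=3.1141  x_hi=-0.1857 |R|=0.8305
  mid=-1.78443 |R|=0.13933 →hi
  mid=-2.58380 |R|=1.12070 →lo
  mid=-2.18411 |R|=0.53544 →hi
  mid=-2.38396 |R|=0.80043 →hi
  mid=-2.48388 |R|=0.95316 →hi
  mid=-2.53384 |R|=1.03502 →lo
  mid=-2.50886 |R|=0.99362 →hi
  mid=-2.52135 |R|=1.01420 →lo
  mid=-2.51510 |R|=1.00388 →lo
  mid=-2.51198 |R|=0.99874 →hi
  ...
  [-2.51276,-2.51257] ⇒ x*=-2.5127
Interval (-2.5127, 0).

z∈(-2.5127,0).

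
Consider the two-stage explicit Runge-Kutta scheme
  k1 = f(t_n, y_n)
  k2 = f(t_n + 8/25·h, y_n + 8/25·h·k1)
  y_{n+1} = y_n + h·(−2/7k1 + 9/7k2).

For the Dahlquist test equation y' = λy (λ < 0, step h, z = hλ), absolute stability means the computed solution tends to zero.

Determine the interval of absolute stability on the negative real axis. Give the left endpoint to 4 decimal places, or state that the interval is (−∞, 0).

On y'=λy, z=hλ:
  k1=λy_n ⇒ h·k1=z·y_n;  k2=λ(1+8/25z)y_n ⇒ h·k2=z(1+8/25z)y_n
  y_{n+1}/y_n = 1 − 2/7z + 9/7z(1+8/25z) = 1 + z + 72/175z²
  ⇒ R(z) = 1 + z + 72/175z².

Need |R(x)|<1, x<0.
x=-0.98: |R|=0.4151
R=1: x+72/175x²=0 ⇒ x=−175/72=-2.4306; min R=1−1/(4·72/175)=0.3924>−1
Confirm numerically:
  x=-2.292: |R|=0.86934 <1
  x=-1.890: |R|=0.57966 <1
  x=-1.382: |R|=0.40380 <1
  x=-2.745: |R|=1.35512 >1
  x=-2.596: |R|=1.17671 >1
Interval (-2.4306, 0).

z∈(-2.4306,0).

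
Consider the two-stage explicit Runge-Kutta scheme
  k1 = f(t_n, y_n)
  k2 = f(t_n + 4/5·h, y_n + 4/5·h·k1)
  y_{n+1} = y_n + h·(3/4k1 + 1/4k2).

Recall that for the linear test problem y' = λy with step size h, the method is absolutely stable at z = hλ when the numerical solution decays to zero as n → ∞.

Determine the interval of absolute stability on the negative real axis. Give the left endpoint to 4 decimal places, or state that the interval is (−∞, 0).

With y'=λy (z=hλ):
  k1=λy_n ⇒ h·k1=z·y_n;  k2=λ(1+4/5z)y_n ⇒ h·k2=z(1+4/5z)y_n
  y_{n+1}/y_n = 1 + 3/4z + 1/4z(1+4/5z) = 1 + z + 1/5z²
  ⇒ R(z) = 1 + z + 1/5z².

Boundary: |R(x)|=1, x<0.
x=-0.75: |R|=0.3625
R=1: x+1/5x²=0 ⇒ x=−5=-5.0000; min R=1−1/(4·1/5)=-0.2500>−1
Confirm numerically:
  x=-4.082: |R|=0.25054 <1
  x=-3.982: |R|=0.18926 <1
  x=-3.005: |R|=0.19900 <1
  x=-5.571: |R|=1.63621 >1
  x=-5.457: |R|=1.49877 >1
  x=-5.196: |R|=1.20368 >1
Interval (-5.0000, 0).

z∈(-5.0000,0).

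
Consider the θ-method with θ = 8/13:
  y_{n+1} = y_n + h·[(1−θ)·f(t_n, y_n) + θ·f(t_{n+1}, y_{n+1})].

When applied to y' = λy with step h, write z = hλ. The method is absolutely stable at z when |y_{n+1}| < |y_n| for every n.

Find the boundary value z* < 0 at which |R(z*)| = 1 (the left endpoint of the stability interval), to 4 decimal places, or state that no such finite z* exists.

On y'=λy, z=hλ:
  y_{n+1} = y_n + z·[5/13·y_n + 8/13·y_{n+1}] ⇒ (1 − 8/13z)y_{n+1} = (1 + 5/13z)y_n
  Hence R(z) = (1 + 5/13z)/(1 − 8/13z).

Need |R(x)|<1, x<0.
x=-0.8: |R|=0.4639
x=-2: |R|=0.1034
x=-10: |R|=0.3978
x=-100: |R|=0.5990
θ=8/13≥1/2 ⇒ |1+5/13x|<|1−8/13x| ∀x<0 ⇒ interval (−∞,0).

unbounded; (−∞, 0).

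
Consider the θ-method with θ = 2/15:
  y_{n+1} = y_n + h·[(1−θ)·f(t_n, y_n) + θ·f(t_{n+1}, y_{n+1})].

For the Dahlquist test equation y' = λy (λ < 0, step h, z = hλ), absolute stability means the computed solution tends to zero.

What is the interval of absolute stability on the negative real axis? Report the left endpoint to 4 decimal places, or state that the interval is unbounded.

On y'=λy, z=hλ:
  y_{n+1} = y_n + z·[13/15·y_n + 2/15·y_{n+1}] ⇒ (1 − 2/15z)y_{n+1} = (1 + 13/15z)y_n
  ⇒ R(z) = (1 + 13/15z)/(1 − 2/15z).

Solve |R(x)|<1 on ℝ⁻.
x=-1: |R|=0.1176
R=−1: 1+13/15x = −1+2/15x ⇒ -11/15x=2 ⇒ x=2/(-11/15)=-2.7273
Confirm numerically:
  x=-2.574: |R|=0.91632 <1
  x=-1.727: |R|=0.40376 <1
  x=-1.668: |R|=0.36453 <1
  x=-2.916: |R|=1.09965 >1
  x=-2.828: |R|=1.05364 >1
Interval (-2.7273, 0).

z∈(-2.7273,0).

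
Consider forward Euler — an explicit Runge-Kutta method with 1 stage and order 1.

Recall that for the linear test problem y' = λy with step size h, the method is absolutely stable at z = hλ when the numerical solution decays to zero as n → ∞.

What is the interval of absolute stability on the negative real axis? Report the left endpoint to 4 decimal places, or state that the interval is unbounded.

With y'=λy (z=hλ):
  order 1, 1-stage ⇒ R(z)=1+z
  (e.g. R(-1.13)=-0.13000, |R|=0.13000)

Need |R(x)|<1, x<0.
x=-1.13: |R|=0.1300
|R(-1.25)|=0.2500 |R(-1.1)|=0.1000 |R(-0.83)|=0.1700
Bisect:
  x_lo=-2.3829 |R|=1.3829  x_hi=-0.2046 |R|=0.7954
  mid=-1.29377 |R|=0.29377 →hi
  mid=-1.83836 |R|=0.83836 →hi
  mid=-2.11065 |R|=1.11065 →lo
  mid=-1.97450 |R|=0.97450 →hi
  mid=-2.04258 |R|=1.04258 →lo
  mid=-2.00854 |R|=1.00854 →lo
  mid=-1.99152 |R|=0.99152 →hi
  ...
  [-2.00003,-1.99990] ⇒ x*=-2.0000
Stable set (-2.0000, 0).

(-2.0000, 0).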